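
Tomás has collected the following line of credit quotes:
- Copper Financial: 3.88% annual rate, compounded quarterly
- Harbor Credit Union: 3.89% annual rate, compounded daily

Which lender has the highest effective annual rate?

Copper Financial: (1 + 0.0388/4)^4 − 1 = 3.937%
Harbor Credit Union: (1 + 0.0389/365)^365 − 1 = 3.966%
The highest effective annual rate is Harbor Credit Union at 3.966%.

Harbor Credit Union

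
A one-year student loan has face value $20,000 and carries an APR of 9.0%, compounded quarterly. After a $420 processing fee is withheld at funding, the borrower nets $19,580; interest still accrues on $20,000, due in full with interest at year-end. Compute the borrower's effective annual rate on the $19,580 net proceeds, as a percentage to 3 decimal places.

11.653%

Amount owed after one year: 20,000 × (1 + 0.090/4)^4 = 20,000 × 1.093083 = $21,861.67.
Effective rate on net proceeds: 21,861.67 / 19,580 − 1 = 0.116530 = 11.653%.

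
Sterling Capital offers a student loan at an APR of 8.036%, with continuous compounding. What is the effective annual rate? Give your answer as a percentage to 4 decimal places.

8.3677%

With continuous compounding, EAR = e^0.08036 − 1.
e^0.08036 = 1.083677, so EAR = 0.083677 = 8.3677%.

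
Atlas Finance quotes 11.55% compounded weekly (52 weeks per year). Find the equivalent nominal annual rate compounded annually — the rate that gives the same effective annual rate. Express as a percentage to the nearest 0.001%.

EAR = (1 + 0.1155/52)^52 − 1 = 0.122291.
Compounded annually, the equivalent nominal rate is the EAR itself: 12.229%.

12.229%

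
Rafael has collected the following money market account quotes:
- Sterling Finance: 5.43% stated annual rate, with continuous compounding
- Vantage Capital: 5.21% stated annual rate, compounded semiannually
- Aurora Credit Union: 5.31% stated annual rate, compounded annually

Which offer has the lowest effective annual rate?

Vantage Capital

Sterling Finance: e^0.0543 − 1 = 5.580%
Vantage Capital: (1 + 0.0521/2)^2 − 1 = 5.278%
Aurora Credit Union: compounded annually, EAR = 5.310%
The lowest effective annual rate is Vantage Capital at 5.278%.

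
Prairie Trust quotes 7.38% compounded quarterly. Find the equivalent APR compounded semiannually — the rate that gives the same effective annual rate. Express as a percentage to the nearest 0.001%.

EAR = (1 + 0.0738/4)^4 − 1 = 0.075868.
Solve (1 + r/2)^2 = 1.075868: r/2 = 1.075868^(1/2) − 1 = 0.037240, so r = 0.074481 = 7.448%.

7.448%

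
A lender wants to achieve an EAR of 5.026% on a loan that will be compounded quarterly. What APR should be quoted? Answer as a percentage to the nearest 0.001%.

4.934%

(1 + r/4)^4 − 1 = 0.05026, so 1 + r/4 = 1.05026^(1/4).
r/4 = 0.012335, so r = 0.049340 = 4.934%.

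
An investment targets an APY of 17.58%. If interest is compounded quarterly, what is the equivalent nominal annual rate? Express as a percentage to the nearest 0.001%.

16.527%

(1 + r/4)^4 − 1 = 0.1758, so 1 + r/4 = 1.1758^(1/4).
r/4 = 0.041318, so r = 0.165272 = 16.527%.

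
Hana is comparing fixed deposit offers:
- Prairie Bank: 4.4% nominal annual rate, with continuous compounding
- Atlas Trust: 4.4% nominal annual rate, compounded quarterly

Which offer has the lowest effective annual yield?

Atlas Trust

Prairie Bank: e^0.044 − 1 = 4.498%
Atlas Trust: (1 + 0.044/4)^4 − 1 = 4.473%
The lowest effective annual rate is Atlas Trust at 4.473%.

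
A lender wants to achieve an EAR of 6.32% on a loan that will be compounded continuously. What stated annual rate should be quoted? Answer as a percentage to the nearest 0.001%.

Continuous: nominal r satisfies e^r − 1 = 0.0632.
r = ln(1 + 0.0632) = ln(1.0632) = 0.061283 = 6.128%.

6.128%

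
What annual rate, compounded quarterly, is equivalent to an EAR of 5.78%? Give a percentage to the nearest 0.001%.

5.659%

(1 + r/4)^4 − 1 = 0.0578, so 1 + r/4 = 1.0578^(1/4).
r/4 = 0.014147, so r = 0.056588 = 5.659%.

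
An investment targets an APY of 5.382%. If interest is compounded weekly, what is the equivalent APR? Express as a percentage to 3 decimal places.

5.245%

(1 + r/52)^52 − 1 = 0.05382, so 1 + r/52 = 1.05382^(1/52).
r/52 = 0.001009, so r = 0.052448 = 5.245%.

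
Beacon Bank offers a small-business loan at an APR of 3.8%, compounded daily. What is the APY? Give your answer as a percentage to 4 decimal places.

3.8729%

EAR = (1 + 0.038/365)^365 − 1.
= (1 + 0.000104)^365 − 1 = 1.038729 − 1 = 3.8729%.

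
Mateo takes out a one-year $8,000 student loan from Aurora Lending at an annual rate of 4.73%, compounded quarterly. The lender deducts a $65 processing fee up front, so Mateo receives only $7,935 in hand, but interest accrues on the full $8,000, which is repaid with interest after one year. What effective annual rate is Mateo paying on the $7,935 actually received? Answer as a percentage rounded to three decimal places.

Amount owed after one year: 8,000 × (1 + 0.0473/4)^4 = 8,000 × 1.048146 = $8,385.16.
Effective rate on net proceeds: 8,385.16 / 7,935 − 1 = 0.056732 = 5.673%.

5.673%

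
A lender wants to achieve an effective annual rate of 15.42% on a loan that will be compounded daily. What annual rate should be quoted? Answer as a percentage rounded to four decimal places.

(1 + r/365)^365 − 1 = 0.1542, so 1 + r/365 = 1.1542^(1/365).
r/365 = 0.000393, so r = 0.143436 = 14.3436%.

14.3436%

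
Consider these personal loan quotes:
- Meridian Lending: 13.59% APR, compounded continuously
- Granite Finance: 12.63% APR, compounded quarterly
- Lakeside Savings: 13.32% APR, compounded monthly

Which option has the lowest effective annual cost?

Meridian Lending: e^0.1359 − 1 = 14.557%
Granite Finance: (1 + 0.1263/4)^4 − 1 = 13.241%
Lakeside Savings: (1 + 0.1332/12)^12 − 1 = 14.164%
The lowest effective annual rate is Granite Finance at 13.241%.

Granite Finance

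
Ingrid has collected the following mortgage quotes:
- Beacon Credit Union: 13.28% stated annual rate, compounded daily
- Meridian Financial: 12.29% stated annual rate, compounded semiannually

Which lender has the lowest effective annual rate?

Beacon Credit Union: (1 + 0.1328/365)^365 − 1 = 14.199%
Meridian Financial: (1 + 0.1229/2)^2 − 1 = 12.668%
The lowest effective annual rate is Meridian Financial at 12.668%.

Meridian Financial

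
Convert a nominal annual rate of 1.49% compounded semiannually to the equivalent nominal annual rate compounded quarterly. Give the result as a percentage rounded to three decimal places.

EAR = (1 + 0.0149/2)^2 − 1 = 0.014956.
Solve (1 + r/4)^4 = 1.014956: r/4 = 1.014956^(1/4) − 1 = 0.003718, so r = 0.014872 = 1.487%.

1.487%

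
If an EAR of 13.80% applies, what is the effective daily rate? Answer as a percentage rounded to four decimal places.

The per-day rate i satisfies (1 + i)^365 = 1 + 0.1380.
i = 1.1380^(1/365) − 1 = 0.0003542 = 0.0354%.

0.0354%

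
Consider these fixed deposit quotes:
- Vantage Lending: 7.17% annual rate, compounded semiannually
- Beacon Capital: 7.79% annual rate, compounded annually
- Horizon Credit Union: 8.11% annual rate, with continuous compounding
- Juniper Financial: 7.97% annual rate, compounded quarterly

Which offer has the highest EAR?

Vantage Lending: (1 + 0.0717/2)^2 − 1 = 7.299%
Beacon Capital: compounded annually, EAR = 7.790%
Horizon Credit Union: e^0.0811 − 1 = 8.448%
Juniper Financial: (1 + 0.0797/4)^4 − 1 = 8.211%
The highest effective annual rate is Horizon Credit Union at 8.448%.

Horizon Credit Union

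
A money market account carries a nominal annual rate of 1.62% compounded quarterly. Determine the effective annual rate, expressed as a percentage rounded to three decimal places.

EAR = (1 + 0.0162/4)^4 − 1.
= 1.016299 − 1 = 1.630%.

1.630%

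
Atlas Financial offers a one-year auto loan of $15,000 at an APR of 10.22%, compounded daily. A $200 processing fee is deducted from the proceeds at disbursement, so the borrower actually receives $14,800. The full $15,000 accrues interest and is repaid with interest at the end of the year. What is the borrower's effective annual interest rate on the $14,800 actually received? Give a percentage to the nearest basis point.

Amount owed after one year: 15,000 × (1 + 0.1022/365)^365 = 15,000 × 1.107589 = $16,613.84.
Effective rate on net proceeds: 16,613.84 / 14,800 − 1 = 0.122557 = 12.26%.

12.26%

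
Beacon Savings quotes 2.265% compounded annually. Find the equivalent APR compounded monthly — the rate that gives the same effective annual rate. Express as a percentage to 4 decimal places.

Compounded annually, EAR = nominal = 0.022650.
Solve (1 + r/12)^12 = 1.022650: r/12 = 1.022650^(1/12) − 1 = 0.001868, so r = 0.022418 = 2.2418%.

2.2418%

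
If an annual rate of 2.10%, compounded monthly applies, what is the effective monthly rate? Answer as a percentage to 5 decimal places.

With a nominal annual rate compounded monthly, the periodic rate is the nominal rate divided by 12.
i = 0.0210 / 12 = 0.0017500 = 0.17500%.

0.17500%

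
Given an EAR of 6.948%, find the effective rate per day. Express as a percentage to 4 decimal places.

0.0184%

The per-day rate i satisfies (1 + i)^365 = 1 + 0.06948.
i = 1.06948^(1/365) − 1 = 0.0001841 = 0.0184%.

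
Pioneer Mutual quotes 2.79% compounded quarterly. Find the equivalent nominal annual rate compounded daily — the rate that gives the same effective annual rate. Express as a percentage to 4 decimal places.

2.7804%

EAR = (1 + 0.0279/4)^4 − 1 = 0.028193.
Solve (1 + r/365)^365 = 1.028193: r/365 = 1.028193^(1/365) − 1 = 0.000076, so r = 0.027804 = 2.7804%.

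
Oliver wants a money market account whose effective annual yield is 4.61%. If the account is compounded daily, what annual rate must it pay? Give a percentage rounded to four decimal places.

(1 + r/365)^365 − 1 = 0.0461, so 1 + r/365 = 1.0461^(1/365).
r/365 = 0.000123, so r = 0.045072 = 4.5072%.

4.5072%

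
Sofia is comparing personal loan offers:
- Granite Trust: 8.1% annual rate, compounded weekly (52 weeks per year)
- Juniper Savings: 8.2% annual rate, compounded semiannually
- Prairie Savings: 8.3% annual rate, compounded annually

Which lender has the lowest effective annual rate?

Prairie Savings

Granite Trust: (1 + 0.081/52)^52 − 1 = 8.430%
Juniper Savings: (1 + 0.082/2)^2 − 1 = 8.368%
Prairie Savings: compounded annually, EAR = 8.300%
The lowest effective annual rate is Prairie Savings at 8.300%.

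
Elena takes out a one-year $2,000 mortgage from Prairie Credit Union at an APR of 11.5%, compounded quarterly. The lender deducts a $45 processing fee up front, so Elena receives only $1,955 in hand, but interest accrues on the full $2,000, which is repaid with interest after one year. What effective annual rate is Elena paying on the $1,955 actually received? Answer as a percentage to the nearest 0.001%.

Amount owed after one year: 2,000 × (1 + 0.115/4)^4 = 2,000 × 1.120055 = $2,240.11.
Effective rate on net proceeds: 2,240.11 / 1,955 − 1 = 0.145836 = 14.584%.

14.584%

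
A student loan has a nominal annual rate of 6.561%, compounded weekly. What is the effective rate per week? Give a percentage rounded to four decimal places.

With a nominal annual rate compounded weekly, the periodic rate is the nominal rate divided by 52.
i = 0.06561 / 52 = 0.0012617 = 0.1262%.

0.1262%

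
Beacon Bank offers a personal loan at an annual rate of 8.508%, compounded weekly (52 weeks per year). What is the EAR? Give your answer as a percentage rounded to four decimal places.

EAR = (1 + 0.08508/52)^52 − 1.
= (1 + 0.001636)^52 − 1 = 1.088728 − 1 = 8.8728%.

8.8728%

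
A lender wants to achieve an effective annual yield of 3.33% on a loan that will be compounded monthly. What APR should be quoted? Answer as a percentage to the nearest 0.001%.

3.280%

(1 + r/12)^12 − 1 = 0.0333, so 1 + r/12 = 1.0333^(1/12).
r/12 = 0.002734, so r = 0.032802 = 3.280%.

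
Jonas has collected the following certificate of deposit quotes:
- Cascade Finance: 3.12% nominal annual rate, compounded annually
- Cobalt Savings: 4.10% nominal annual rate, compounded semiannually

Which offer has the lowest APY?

Cascade Finance

Cascade Finance: compounded annually, EAR = 3.120%
Cobalt Savings: (1 + 0.0410/2)^2 − 1 = 4.142%
The lowest effective annual rate is Cascade Finance at 3.120%.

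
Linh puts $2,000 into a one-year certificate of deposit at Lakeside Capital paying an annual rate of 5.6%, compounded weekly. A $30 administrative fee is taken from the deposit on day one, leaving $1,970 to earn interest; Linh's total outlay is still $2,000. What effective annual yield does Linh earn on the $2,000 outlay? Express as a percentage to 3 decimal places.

Value after one year: 1,970 × (1 + 0.056/52)^52 = 1,970 × 1.057566 = $2,083.40.
Effective yield on the $2,000 outlay: 2,083.40 / 2,000 − 1 = 0.041702 = 4.170%.

4.170%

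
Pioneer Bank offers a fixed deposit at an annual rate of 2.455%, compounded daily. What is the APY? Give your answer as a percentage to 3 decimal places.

2.485%

EAR = (1 + 0.02455/365)^365 − 1.
= (1 + 0.000067)^365 − 1 = 1.024853 − 1 = 2.485%.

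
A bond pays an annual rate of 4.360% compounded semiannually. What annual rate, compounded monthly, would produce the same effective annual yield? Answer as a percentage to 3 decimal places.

EAR = (1 + 0.04360/2)^2 − 1 = 0.044075.
Solve (1 + r/12)^12 = 1.044075: r/12 = 1.044075^(1/12) − 1 = 0.003601, so r = 0.043209 = 4.321%.

4.321%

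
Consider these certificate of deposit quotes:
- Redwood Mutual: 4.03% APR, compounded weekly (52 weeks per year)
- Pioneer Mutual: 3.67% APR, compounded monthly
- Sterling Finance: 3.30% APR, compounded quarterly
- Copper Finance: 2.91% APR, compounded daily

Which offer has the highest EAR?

Redwood Mutual

Redwood Mutual: (1 + 0.0403/52)^52 − 1 = 4.111%
Pioneer Mutual: (1 + 0.0367/12)^12 − 1 = 3.732%
Sterling Finance: (1 + 0.0330/4)^4 − 1 = 3.341%
Copper Finance: (1 + 0.0291/365)^365 − 1 = 2.953%
The highest effective annual rate is Redwood Mutual at 4.111%.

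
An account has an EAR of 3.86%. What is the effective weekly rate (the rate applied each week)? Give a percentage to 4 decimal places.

The per-week rate i satisfies (1 + i)^52 = 1 + 0.0386.
i = 1.0386^(1/52) − 1 = 0.0007286 = 0.0729%.

0.0729%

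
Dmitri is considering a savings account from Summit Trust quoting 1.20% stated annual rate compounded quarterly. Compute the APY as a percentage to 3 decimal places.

1.205%

EAR = (1 + 0.0120/4)^4 − 1.
= (1 + 0.003000)^4 − 1 = 1.012054 − 1 = 1.205%.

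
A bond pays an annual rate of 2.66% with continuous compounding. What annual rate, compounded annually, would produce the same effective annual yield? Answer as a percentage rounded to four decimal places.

2.6957%

EAR under continuous compounding: e^0.0266 − 1 = 0.026957.
Compounded annually, the equivalent nominal rate is the EAR itself: 2.6957%.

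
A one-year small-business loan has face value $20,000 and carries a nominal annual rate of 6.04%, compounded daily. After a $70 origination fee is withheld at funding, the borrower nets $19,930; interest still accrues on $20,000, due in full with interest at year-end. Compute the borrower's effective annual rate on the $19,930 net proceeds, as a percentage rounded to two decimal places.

Amount owed after one year: 20,000 × (1 + 0.0604/365)^365 = 20,000 × 1.062256 = $21,245.12.
Effective rate on net proceeds: 21,245.12 / 19,930 − 1 = 0.065987 = 6.60%.

6.60%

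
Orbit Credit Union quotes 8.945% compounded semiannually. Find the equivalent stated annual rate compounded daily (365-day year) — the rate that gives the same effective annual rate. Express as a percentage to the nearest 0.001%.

8.752%

EAR = (1 + 0.08945/2)^2 − 1 = 0.091450.
Solve (1 + r/365)^365 = 1.091450: r/365 = 1.091450^(1/365) − 1 = 0.000240, so r = 0.087518 = 8.752%.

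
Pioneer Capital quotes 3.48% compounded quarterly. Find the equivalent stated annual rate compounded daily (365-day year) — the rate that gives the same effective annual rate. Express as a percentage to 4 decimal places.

3.4651%

EAR = (1 + 0.0348/4)^4 − 1 = 0.035257.
Solve (1 + r/365)^365 = 1.035257: r/365 = 1.035257^(1/365) − 1 = 0.000095, so r = 0.034651 = 3.4651%.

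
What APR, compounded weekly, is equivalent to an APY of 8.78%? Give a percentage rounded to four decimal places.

(1 + r/52)^52 − 1 = 0.0878, so 1 + r/52 = 1.0878^(1/52).
r/52 = 0.001620, so r = 0.084225 = 8.4225%.

8.4225%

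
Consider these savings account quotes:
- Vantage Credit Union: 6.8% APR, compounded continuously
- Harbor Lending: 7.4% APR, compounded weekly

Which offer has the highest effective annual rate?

Vantage Credit Union: e^0.068 − 1 = 7.037%
Harbor Lending: (1 + 0.074/52)^52 − 1 = 7.675%
The highest effective annual rate is Harbor Lending at 7.675%.

Harbor Lending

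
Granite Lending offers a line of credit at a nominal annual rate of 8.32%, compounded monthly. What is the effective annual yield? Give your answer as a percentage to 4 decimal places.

EAR = (1 + 0.0832/12)^12 − 1.
= 1.086447 − 1 = 8.6447%.

8.6447%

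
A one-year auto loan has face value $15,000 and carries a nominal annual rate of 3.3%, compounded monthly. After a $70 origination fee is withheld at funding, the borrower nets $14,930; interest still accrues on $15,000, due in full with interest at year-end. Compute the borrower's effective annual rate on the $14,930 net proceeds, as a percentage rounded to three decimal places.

3.835%

Amount owed after one year: 15,000 × (1 + 0.033/12)^12 = 15,000 × 1.033504 = $15,502.56.
Effective rate on net proceeds: 15,502.56 / 14,930 − 1 = 0.038349 = 3.835%.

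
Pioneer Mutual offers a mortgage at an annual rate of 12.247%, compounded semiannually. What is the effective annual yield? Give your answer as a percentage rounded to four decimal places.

EAR = (1 + 0.12247/2)^2 − 1.
= (1 + 0.061235)^2 − 1 = 1.126220 − 1 = 12.6220%.

12.6220%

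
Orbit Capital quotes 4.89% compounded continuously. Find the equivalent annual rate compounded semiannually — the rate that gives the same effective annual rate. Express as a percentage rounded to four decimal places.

EAR under continuous compounding: e^0.0489 − 1 = 0.050115.
Solve (1 + r/2)^2 = 1.050115: r/2 = 1.050115^(1/2) − 1 = 0.024751, so r = 0.049503 = 4.9503%.

4.9503%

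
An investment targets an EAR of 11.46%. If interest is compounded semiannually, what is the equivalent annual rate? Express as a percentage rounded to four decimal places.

(1 + r/2)^2 − 1 = 0.1146, so 1 + r/2 = 1.1146^(1/2).
r/2 = 0.055746, so r = 0.111492 = 11.1492%.

11.1492%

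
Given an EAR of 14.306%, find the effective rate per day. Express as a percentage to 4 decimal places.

0.0366%

The per-day rate i satisfies (1 + i)^365 = 1 + 0.14306.
i = 1.14306^(1/365) − 1 = 0.0003664 = 0.0366%.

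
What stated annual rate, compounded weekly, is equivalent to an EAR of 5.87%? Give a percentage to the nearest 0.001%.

5.707%

(1 + r/52)^52 − 1 = 0.0587, so 1 + r/52 = 1.0587^(1/52).
r/52 = 0.001098, so r = 0.057073 = 5.707%.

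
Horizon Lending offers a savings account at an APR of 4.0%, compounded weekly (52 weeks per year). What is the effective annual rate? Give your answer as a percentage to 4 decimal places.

EAR = (1 + 0.040/52)^52 − 1.
= 1.040795 − 1 = 4.0795%.

4.0795%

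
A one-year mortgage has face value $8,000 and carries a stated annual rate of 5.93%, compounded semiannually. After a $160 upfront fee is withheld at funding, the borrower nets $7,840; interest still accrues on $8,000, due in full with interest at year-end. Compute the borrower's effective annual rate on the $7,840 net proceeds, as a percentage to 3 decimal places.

8.182%

Amount owed after one year: 8,000 × (1 + 0.0593/2)^2 = 8,000 × 1.060179 = $8,481.43.
Effective rate on net proceeds: 8,481.43 / 7,840 − 1 = 0.081815 = 8.182%.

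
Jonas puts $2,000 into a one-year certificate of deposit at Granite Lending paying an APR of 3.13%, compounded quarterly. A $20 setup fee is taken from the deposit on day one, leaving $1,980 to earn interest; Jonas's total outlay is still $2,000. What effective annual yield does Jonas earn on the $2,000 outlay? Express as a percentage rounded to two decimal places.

Value after one year: 1,980 × (1 + 0.0313/4)^4 = 1,980 × 1.031669 = $2,042.71.
Effective yield on the $2,000 outlay: 2,042.71 / 2,000 − 1 = 0.021353 = 2.14%.

2.14%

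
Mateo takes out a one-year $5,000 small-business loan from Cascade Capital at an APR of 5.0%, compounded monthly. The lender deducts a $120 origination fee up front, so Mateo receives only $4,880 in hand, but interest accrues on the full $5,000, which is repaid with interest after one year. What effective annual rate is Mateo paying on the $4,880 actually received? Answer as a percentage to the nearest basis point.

7.70%

Amount owed after one year: 5,000 × (1 + 0.050/12)^12 = 5,000 × 1.051162 = $5,255.81.
Effective rate on net proceeds: 5,255.81 / 4,880 − 1 = 0.077010 = 7.70%.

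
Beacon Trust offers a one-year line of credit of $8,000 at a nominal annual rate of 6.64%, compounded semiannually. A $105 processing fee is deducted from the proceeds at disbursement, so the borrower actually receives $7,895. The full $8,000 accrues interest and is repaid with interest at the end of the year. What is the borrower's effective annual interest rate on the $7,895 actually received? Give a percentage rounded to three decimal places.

Amount owed after one year: 8,000 × (1 + 0.0664/2)^2 = 8,000 × 1.067502 = $8,540.02.
Effective rate on net proceeds: 8,540.02 / 7,895 − 1 = 0.081700 = 8.170%.

8.170%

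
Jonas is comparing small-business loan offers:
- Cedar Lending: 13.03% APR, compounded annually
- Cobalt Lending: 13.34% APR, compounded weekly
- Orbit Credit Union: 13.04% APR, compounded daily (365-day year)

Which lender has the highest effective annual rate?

Cedar Lending: compounded annually, EAR = 13.030%
Cobalt Lending: (1 + 0.1334/52)^52 − 1 = 14.251%
Orbit Credit Union: (1 + 0.1304/365)^365 − 1 = 13.926%
The highest effective annual rate is Cobalt Lending at 14.251%.

Cobalt Lending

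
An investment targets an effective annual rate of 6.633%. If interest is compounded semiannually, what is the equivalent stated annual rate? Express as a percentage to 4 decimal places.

6.5265%

(1 + r/2)^2 − 1 = 0.06633, so 1 + r/2 = 1.06633^(1/2).
r/2 = 0.032633, so r = 0.065265 = 6.5265%.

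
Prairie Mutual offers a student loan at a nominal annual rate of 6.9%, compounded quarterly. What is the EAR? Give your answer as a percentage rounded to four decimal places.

EAR = (1 + 0.069/4)^4 − 1.
= (1 + 0.017250)^4 − 1 = 1.070806 − 1 = 7.0806%.

7.0806%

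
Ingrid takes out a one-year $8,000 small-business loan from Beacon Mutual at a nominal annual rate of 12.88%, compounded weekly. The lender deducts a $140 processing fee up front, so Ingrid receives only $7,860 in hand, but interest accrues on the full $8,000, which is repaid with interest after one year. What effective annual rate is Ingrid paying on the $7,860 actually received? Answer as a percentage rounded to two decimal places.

Amount owed after one year: 8,000 × (1 + 0.1288/52)^52 = 8,000 × 1.137281 = $9,098.25.
Effective rate on net proceeds: 9,098.25 / 7,860 − 1 = 0.157538 = 15.75%.

15.75%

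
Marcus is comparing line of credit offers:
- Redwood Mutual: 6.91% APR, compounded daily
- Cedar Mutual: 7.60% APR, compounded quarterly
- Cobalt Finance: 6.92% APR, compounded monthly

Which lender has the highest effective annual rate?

Cedar Mutual

Redwood Mutual: (1 + 0.0691/365)^365 − 1 = 7.154%
Cedar Mutual: (1 + 0.0760/4)^4 − 1 = 7.819%
Cobalt Finance: (1 + 0.0692/12)^12 − 1 = 7.144%
The highest effective annual rate is Cedar Mutual at 7.819%.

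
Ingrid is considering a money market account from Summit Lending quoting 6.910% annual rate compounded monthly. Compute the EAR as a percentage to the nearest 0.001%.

EAR = (1 + 0.06910/12)^12 − 1.
= (1 + 0.005758)^12 − 1 = 1.071331 − 1 = 7.133%.

7.133%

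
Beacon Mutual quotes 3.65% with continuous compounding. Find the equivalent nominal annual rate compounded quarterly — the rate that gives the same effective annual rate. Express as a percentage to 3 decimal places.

3.667%

EAR under continuous compounding: e^0.0365 − 1 = 0.037174.
Solve (1 + r/4)^4 = 1.037174: r/4 = 1.037174^(1/4) − 1 = 0.009167, so r = 0.036667 = 3.667%.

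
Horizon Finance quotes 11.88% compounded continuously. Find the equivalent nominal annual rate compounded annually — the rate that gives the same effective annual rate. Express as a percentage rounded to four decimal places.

EAR under continuous compounding: e^0.1188 − 1 = 0.126145.
Compounded annually, the equivalent nominal rate is the EAR itself: 12.6145%.

12.6145%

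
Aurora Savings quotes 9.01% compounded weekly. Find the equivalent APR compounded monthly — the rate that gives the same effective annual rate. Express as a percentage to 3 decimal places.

EAR = (1 + 0.0901/52)^52 − 1 = 0.094198.
Solve (1 + r/12)^12 = 1.094198: r/12 = 1.094198^(1/12) − 1 = 0.007530, so r = 0.090361 = 9.036%.

9.036%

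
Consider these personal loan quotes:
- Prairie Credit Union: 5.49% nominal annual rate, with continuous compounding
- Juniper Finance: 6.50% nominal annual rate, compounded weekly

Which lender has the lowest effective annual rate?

Prairie Credit Union: e^0.0549 − 1 = 5.643%
Juniper Finance: (1 + 0.0650/52)^52 − 1 = 6.712%
The lowest effective annual rate is Prairie Credit Union at 5.643%.

Prairie Credit Union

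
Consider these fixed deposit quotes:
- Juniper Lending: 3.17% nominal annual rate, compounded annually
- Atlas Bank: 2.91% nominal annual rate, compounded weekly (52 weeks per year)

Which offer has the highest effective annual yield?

Juniper Lending: compounded annually, EAR = 3.170%
Atlas Bank: (1 + 0.0291/52)^52 − 1 = 2.952%
The highest effective annual rate is Juniper Lending at 3.170%.

Juniper Lending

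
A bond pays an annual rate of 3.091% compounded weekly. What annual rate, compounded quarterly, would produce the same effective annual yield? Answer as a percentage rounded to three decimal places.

EAR = (1 + 0.03091/52)^52 − 1 = 0.031383.
Solve (1 + r/4)^4 = 1.031383: r/4 = 1.031383^(1/4) − 1 = 0.007755, so r = 0.031020 = 3.102%.

3.102%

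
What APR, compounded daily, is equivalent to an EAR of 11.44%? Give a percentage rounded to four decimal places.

10.8332%

(1 + r/365)^365 − 1 = 0.1144, so 1 + r/365 = 1.1144^(1/365).
r/365 = 0.000297, so r = 0.108332 = 10.8332%.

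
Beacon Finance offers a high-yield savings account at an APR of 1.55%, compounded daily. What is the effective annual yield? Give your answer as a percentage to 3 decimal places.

EAR = (1 + 0.0155/365)^365 − 1.
= (1 + 0.000042)^365 − 1 = 1.015620 − 1 = 1.562%.

1.562%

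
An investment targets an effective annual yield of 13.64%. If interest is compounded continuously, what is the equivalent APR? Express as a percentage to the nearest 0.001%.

Continuous: nominal r satisfies e^r − 1 = 0.1364.
r = ln(1 + 0.1364) = ln(1.1364) = 0.127865 = 12.787%.

12.787%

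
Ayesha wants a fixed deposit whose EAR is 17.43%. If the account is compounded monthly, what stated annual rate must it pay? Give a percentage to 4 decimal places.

(1 + r/12)^12 − 1 = 0.1743, so 1 + r/12 = 1.1743^(1/12).
r/12 = 0.013479, so r = 0.161753 = 16.1753%.

16.1753%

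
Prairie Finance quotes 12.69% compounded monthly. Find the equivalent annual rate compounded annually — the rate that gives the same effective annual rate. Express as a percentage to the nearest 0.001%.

13.455%

EAR = (1 + 0.1269/12)^12 − 1 = 0.134547.
Compounded annually, the equivalent nominal rate is the EAR itself: 13.455%.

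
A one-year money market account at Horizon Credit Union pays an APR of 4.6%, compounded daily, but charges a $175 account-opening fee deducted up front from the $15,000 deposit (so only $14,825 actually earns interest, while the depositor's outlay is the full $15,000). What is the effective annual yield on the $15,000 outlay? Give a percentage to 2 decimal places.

3.49%

Value after one year: 14,825 × (1 + 0.046/365)^365 = 14,825 × 1.047071 = $15,522.83.
Effective yield on the $15,000 outlay: 15,522.83 / 15,000 − 1 = 0.034856 = 3.49%.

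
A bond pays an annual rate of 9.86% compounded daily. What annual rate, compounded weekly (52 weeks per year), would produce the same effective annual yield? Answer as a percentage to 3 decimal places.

9.868%

EAR = (1 + 0.0986/365)^365 − 1 = 0.103610.
Solve (1 + r/52)^52 = 1.103610: r/52 = 1.103610^(1/52) − 1 = 0.001898, so r = 0.098680 = 9.868%.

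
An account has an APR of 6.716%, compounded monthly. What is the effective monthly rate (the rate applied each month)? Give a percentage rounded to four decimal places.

With a nominal annual rate compounded monthly, the periodic rate is the nominal rate divided by 12.
i = 0.06716 / 12 = 0.0055967 = 0.5597%.

0.5597%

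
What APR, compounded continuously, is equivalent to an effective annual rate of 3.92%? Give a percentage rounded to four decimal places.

3.8451%

Continuous: nominal r satisfies e^r − 1 = 0.0392.
r = ln(1 + 0.0392) = ln(1.0392) = 0.038451 = 3.8451%.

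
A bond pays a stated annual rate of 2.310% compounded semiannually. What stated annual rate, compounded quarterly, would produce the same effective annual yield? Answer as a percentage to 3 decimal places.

2.303%

EAR = (1 + 0.02310/2)^2 − 1 = 0.023233.
Solve (1 + r/4)^4 = 1.023233: r/4 = 1.023233^(1/4) − 1 = 0.005758, so r = 0.023034 = 2.303%.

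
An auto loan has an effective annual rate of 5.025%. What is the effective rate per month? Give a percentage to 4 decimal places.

The per-month rate i satisfies (1 + i)^12 = 1 + 0.05025.
i = 1.05025^(1/12) − 1 = 0.0040940 = 0.4094%.

0.4094%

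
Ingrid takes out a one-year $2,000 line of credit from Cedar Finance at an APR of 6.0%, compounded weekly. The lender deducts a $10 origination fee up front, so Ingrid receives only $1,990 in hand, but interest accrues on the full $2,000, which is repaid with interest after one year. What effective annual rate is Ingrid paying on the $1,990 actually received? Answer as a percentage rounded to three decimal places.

6.714%

Amount owed after one year: 2,000 × (1 + 0.060/52)^52 = 2,000 × 1.061800 = $2,123.60.
Effective rate on net proceeds: 2,123.60 / 1,990 − 1 = 0.067135 = 6.714%.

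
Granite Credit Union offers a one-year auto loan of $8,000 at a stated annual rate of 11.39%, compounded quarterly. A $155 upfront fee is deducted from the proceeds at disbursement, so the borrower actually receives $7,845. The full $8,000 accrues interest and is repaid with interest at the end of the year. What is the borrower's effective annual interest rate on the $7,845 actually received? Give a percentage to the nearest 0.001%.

Amount owed after one year: 8,000 × (1 + 0.1139/4)^4 = 8,000 × 1.118858 = $8,950.86.
Effective rate on net proceeds: 8,950.86 / 7,845 − 1 = 0.140964 = 14.096%.

14.096%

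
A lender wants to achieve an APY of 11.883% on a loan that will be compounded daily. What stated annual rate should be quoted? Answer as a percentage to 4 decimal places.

11.2301%

(1 + r/365)^365 − 1 = 0.11883, so 1 + r/365 = 1.11883^(1/365).
r/365 = 0.000308, so r = 0.112301 = 11.2301%.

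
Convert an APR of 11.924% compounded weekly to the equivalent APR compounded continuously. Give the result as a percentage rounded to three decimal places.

11.910%

EAR = (1 + 0.11924/52)^52 − 1 = 0.126486.
Equivalent continuous rate: r = ln(1 + 0.126486) = 0.119103 = 11.910%.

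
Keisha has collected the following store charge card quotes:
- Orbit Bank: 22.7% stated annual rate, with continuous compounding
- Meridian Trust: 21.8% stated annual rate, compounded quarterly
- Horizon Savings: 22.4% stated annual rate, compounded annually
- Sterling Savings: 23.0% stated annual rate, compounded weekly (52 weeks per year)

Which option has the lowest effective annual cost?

Horizon Savings

Orbit Bank: e^0.227 − 1 = 25.483%
Meridian Trust: (1 + 0.218/4)^4 − 1 = 23.648%
Horizon Savings: compounded annually, EAR = 22.400%
Sterling Savings: (1 + 0.230/52)^52 − 1 = 25.796%
The lowest effective annual rate is Horizon Savings at 22.400%.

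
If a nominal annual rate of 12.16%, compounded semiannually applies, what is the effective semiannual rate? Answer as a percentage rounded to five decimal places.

With a nominal annual rate compounded semiannually, the periodic rate is the nominal rate divided by 2.
i = 0.1216 / 2 = 0.0608000 = 6.08000%.

6.08000%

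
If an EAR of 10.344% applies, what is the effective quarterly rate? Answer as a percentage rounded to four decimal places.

2.4913%

The per-quarter rate i satisfies (1 + i)^4 = 1 + 0.10344.
i = 1.10344^(1/4) − 1 = 0.0249134 = 2.4913%.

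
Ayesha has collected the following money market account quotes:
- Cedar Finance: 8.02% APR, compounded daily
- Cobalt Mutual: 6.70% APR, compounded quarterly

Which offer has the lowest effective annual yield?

Cobalt Mutual

Cedar Finance: (1 + 0.0802/365)^365 − 1 = 8.349%
Cobalt Mutual: (1 + 0.0670/4)^4 − 1 = 6.870%
The lowest effective annual rate is Cobalt Mutual at 6.870%.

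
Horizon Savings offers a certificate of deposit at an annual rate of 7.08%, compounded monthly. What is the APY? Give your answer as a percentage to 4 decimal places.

7.3143%

EAR = (1 + 0.0708/12)^12 − 1.
= (1 + 0.005900)^12 − 1 = 1.073143 − 1 = 7.3143%.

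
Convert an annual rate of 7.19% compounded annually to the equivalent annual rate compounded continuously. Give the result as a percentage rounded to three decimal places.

Compounded annually, EAR = nominal = 0.071900.
Equivalent continuous rate: r = ln(1 + 0.071900) = 0.069433 = 6.943%.

6.943%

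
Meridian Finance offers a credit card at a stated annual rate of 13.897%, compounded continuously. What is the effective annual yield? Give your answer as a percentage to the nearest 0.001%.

With continuous compounding, EAR = e^0.13897 − 1.
e^0.13897 = 1.149090, so EAR = 0.149090 = 14.909%.

14.909%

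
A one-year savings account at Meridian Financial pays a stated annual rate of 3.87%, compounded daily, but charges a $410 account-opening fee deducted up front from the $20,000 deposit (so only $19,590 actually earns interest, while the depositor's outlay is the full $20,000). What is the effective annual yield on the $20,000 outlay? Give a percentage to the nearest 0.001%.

1.815%

Value after one year: 19,590 × (1 + 0.0387/365)^365 = 19,590 × 1.039456 = $20,362.95.
Effective yield on the $20,000 outlay: 20,362.95 / 20,000 − 1 = 0.018148 = 1.815%.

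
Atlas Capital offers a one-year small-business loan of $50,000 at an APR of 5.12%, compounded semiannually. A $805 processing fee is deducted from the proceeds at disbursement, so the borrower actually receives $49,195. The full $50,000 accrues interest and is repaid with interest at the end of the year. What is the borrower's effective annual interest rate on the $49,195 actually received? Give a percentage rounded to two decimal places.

Amount owed after one year: 50,000 × (1 + 0.0512/2)^2 = 50,000 × 1.051855 = $52,592.77.
Effective rate on net proceeds: 52,592.77 / 49,195 − 1 = 0.069067 = 6.91%.

6.91%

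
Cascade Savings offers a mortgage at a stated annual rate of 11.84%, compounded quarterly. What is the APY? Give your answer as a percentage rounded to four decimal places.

EAR = (1 + 0.1184/4)^4 − 1.
= (1 + 0.029600)^4 − 1 = 1.123761 − 1 = 12.3761%.

12.3761%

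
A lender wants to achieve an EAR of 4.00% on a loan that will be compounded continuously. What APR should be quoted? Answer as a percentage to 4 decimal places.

Continuous: nominal r satisfies e^r − 1 = 0.0400.
r = ln(1 + 0.0400) = ln(1.0400) = 0.039221 = 3.9221%.

3.9221%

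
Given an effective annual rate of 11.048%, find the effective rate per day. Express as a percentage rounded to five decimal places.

The per-day rate i satisfies (1 + i)^365 = 1 + 0.11048.
i = 1.11048^(1/365) − 1 = 0.0002871 = 0.02871%.

0.02871%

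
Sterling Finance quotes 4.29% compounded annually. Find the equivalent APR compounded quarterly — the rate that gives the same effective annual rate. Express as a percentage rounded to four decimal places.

Compounded annually, EAR = nominal = 0.042900.
Solve (1 + r/4)^4 = 1.042900: r/4 = 1.042900^(1/4) − 1 = 0.010557, so r = 0.042227 = 4.2227%.

4.2227%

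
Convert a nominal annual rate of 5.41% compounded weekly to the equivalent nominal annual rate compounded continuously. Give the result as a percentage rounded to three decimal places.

EAR = (1 + 0.0541/52)^52 − 1 = 0.055560.
Equivalent continuous rate: r = ln(1 + 0.055560) = 0.054072 = 5.407%.

5.407%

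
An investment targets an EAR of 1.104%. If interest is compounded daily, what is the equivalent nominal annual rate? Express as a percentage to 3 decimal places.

(1 + r/365)^365 − 1 = 0.01104, so 1 + r/365 = 1.01104^(1/365).
r/365 = 0.000030, so r = 0.010980 = 1.098%.

1.098%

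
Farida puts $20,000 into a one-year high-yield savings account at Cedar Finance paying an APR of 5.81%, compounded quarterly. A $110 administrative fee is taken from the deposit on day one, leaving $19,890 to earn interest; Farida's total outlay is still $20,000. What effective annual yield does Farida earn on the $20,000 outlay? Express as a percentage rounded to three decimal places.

Value after one year: 19,890 × (1 + 0.0581/4)^4 = 19,890 × 1.059378 = $21,071.03.
Effective yield on the $20,000 outlay: 21,071.03 / 20,000 − 1 = 0.053552 = 5.355%.

5.355%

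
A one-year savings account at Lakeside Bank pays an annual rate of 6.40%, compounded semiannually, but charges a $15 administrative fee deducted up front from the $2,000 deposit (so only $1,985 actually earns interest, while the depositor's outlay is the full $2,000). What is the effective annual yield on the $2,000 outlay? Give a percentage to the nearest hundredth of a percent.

Value after one year: 1,985 × (1 + 0.0640/2)^2 = 1,985 × 1.065024 = $2,114.07.
Effective yield on the $2,000 outlay: 2,114.07 / 2,000 − 1 = 0.057036 = 5.70%.

5.70%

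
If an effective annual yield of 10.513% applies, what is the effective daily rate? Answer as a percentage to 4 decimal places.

The per-day rate i satisfies (1 + i)^365 = 1 + 0.10513.
i = 1.10513^(1/365) − 1 = 0.0002739 = 0.0274%.

0.0274%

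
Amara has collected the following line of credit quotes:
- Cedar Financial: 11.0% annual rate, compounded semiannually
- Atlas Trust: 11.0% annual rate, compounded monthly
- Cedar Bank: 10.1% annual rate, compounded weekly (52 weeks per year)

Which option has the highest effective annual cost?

Cedar Financial: (1 + 0.110/2)^2 − 1 = 11.302%
Atlas Trust: (1 + 0.110/12)^12 − 1 = 11.572%
Cedar Bank: (1 + 0.101/52)^52 − 1 = 10.617%
The highest effective annual rate is Atlas Trust at 11.572%.

Atlas Trust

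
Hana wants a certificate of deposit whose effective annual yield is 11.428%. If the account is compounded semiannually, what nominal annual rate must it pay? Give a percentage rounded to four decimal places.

(1 + r/2)^2 − 1 = 0.11428, so 1 + r/2 = 1.11428^(1/2).
r/2 = 0.055595, so r = 0.111189 = 11.1189%.

11.1189%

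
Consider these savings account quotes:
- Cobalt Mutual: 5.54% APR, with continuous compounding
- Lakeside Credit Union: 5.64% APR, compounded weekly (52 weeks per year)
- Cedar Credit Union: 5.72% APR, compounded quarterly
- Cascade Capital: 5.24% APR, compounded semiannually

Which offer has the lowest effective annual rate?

Cascade Capital

Cobalt Mutual: e^0.0554 − 1 = 5.696%
Lakeside Credit Union: (1 + 0.0564/52)^52 − 1 = 5.799%
Cedar Credit Union: (1 + 0.0572/4)^4 − 1 = 5.844%
Cascade Capital: (1 + 0.0524/2)^2 − 1 = 5.309%
The lowest effective annual rate is Cascade Capital at 5.309%.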